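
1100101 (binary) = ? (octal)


1100101 (base 2) = 101 (decimal)
101 (decimal) = 145 (base 8)


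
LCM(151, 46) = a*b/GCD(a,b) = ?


GCD(151, 46) = 1
LCM = 151*46/1 = 6946/1 = 6946

LCM = 6946


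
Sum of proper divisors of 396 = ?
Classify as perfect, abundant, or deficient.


Proper divisors: 1, 2, 3, 4, 6, 9, 11, 12, 18, 22, 33, 36, 44, 66, 99, 132, 198
Sum = 1 + 2 + 3 + 4 + 6 + 9 + 11 + 12 + 18 + 22 + 33 + 36 + 44 + 66 + 99 + 132 + 198 = 696
696 > 396 → abundant

s(396) = 696 (abundant)


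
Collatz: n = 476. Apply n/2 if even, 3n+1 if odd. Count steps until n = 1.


476 → 238 → 119 → 358 → 179 → 538 → 269 → 808 → 404 → 202 → 101 → 304 → 152 → 76 → 38 → 19 → 58 → 29 → 88 → 44 → 22 → 11 → 34 → 17 → 52 → 26 → 13 → 40 → 20 → 10 → 5 → 16 → 8 → 4 → 2 → 1
Total steps = 35

35 steps


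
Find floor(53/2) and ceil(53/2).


53/2 = 26.5000
floor = 26
ceil = 27

floor = 26, ceil = 27


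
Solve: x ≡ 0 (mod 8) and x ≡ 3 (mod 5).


M = 8*5 = 40
M1 = M/8 = 5, M2 = M/5 = 8
M1^(-1) mod 8 = 5, M2^(-1) mod 5 = 2
x = 0*5*5 + 3*8*2 = 48
48 mod 40 = 8
Check: 8 mod 8 = 0 ✓, 8 mod 5 = 3 ✓

x ≡ 8 (mod 40)


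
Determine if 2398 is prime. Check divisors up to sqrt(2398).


2398 / 2 = 1199 (exact division)
2398 is NOT prime.

No, 2398 is not prime


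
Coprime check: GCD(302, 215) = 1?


Euclidean algorithm:
302 = 1 * 215 + 87
215 = 2 * 87 + 41
87 = 2 * 41 + 5
41 = 8 * 5 + 1
5 = 5 * 1 + 0
GCD(302, 215) = 1

Yes, coprime (GCD = 1)


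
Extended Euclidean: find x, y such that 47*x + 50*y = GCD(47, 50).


Tabular extended Euclidean (each row: r = 47*s + 50*t):
r=47, s=1, t=0
r=50, s=0, t=1
q=0: r=47, s=1, t=0   [47*(1) + 50*(0) = 47]
q=1: r=3, s=-1, t=1   [47*(-1) + 50*(1) = 3]
q=15: r=2, s=16, t=-15   [47*(16) + 50*(-15) = 2]
q=1: r=1, s=-17, t=16   [47*(-17) + 50*(16) = 1]
q=2: r=0, s=50, t=-47   [47*(50) + 50*(-47) = 0]
GCD = 1; from the row with r=1: x=-17, y=16
Check: 47*(-17) + 50*(16) = -799 + 800 = 1

GCD = 1, x = -17, y = 16


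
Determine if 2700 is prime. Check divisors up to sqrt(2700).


2700 / 2 = 1350 (exact division)
2700 is NOT prime.

No, 2700 is not prime


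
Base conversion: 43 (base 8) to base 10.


43 (base 8) = 35 (decimal)
35 (decimal) = 35 (base 10)


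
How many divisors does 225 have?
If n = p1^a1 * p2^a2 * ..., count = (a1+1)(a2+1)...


225 = 3^2 × 5^2
d(225) = (2+1) × (2+1) = 9

9 divisors


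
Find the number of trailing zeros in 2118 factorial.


floor(2118/5) = 423
floor(2118/25) = 84
floor(2118/125) = 16
floor(2118/625) = 3
Total = 526

526 trailing zeros


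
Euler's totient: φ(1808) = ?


1808 = 2^4 × 113
Prime factors: 2, 113
φ(1808) = 1808 × (1-1/2) × (1-1/113)
= 1808 × 1/2 × 112/113 = 896

φ(1808) = 896


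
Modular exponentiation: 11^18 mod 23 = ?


11^1 mod 23 = 11
11^2 mod 23 = 6
11^3 mod 23 = 20
11^4 mod 23 = 13
11^5 mod 23 = 5
11^6 mod 23 = 9
11^7 mod 23 = 7
11^8 mod 23 = 8
11^9 mod 23 = 19
11^10 mod 23 = 2
11^11 mod 23 = 22
11^12 mod 23 = 12
11^13 mod 23 = 17
11^14 mod 23 = 3
11^15 mod 23 = 10
11^16 mod 23 = 18
11^17 mod 23 = 14
11^18 mod 23 = 16


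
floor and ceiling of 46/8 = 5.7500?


46/8 = 5.7500
floor = 5
ceil = 6

floor = 5, ceil = 6


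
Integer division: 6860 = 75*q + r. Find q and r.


6860 = 75 * 91 + 35
Check: 6825 + 35 = 6860

q = 91, r = 35


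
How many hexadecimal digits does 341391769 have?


341391769 in base 16 = 14593999
Number of digits = 8

8 digits (base 16)


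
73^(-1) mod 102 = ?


Use the extended Euclidean algorithm on (102, 73); each row r = 102*s + 73*t:
r=102, s=1, t=0
r=73, s=0, t=1
q=1: r=29, s=1, t=-1   [102*(1) + 73*(-1) = 29]
q=2: r=15, s=-2, t=3   [102*(-2) + 73*(3) = 15]
q=1: r=14, s=3, t=-4   [102*(3) + 73*(-4) = 14]
q=1: r=1, s=-5, t=7   [102*(-5) + 73*(7) = 1]
q=14: r=0, s=73, t=-102   [102*(73) + 73*(-102) = 0]
GCD = 1 with t = 7, so 73*(7) ≡ 1 (mod 102)
Inverse = 7 mod 102 = 7
Check: 73 * 7 = 511 ≡ 1 (mod 102)

73^(-1) ≡ 7 (mod 102)


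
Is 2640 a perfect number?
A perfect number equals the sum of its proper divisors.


Proper divisors of 2640: 1, 2, 3, 4, 5, 6, 8, 10, 11, 12, 15, 16, 20, 22, 24, 30, 33, 40, 44, 48, 55, 60, 66, 80, 88, 110, 120, 132, 165, 176, 220, 240, 264, 330, 440, 528, 660, 880, 1320
Sum = 1 + 2 + 3 + 4 + 5 + 6 + 8 + 10 + 11 + 12 + 15 + 16 + 20 + 22 + 24 + 30 + 33 + 40 + 44 + 48 + 55 + 60 + 66 + 80 + 88 + 110 + 120 + 132 + 165 + 176 + 220 + 240 + 264 + 330 + 440 + 528 + 660 + 880 + 1320 = 6288

No, 2640 is not perfect (6288 ≠ 2640)


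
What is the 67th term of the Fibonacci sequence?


Sequence: 1, 1, 2, 3, 5, 8, 13, 21, 34, 55, 89, 144, 233, 377, 610, 987, 1597, 2584, 4181, 6765, 10946, 17711, 28657, 46368, 75025, 121393, 196418, 317811, 514229, 832040, 1346269, 2178309, 3524578, 5702887, 9227465, 14930352, 24157817, 39088169, 63245986, 102334155, 165580141, 267914296, 433494437, 701408733, 1134903170, 1836311903, 2971215073, 4807526976, 7778742049, 12586269025, 20365011074, 32951280099, 53316291173, 86267571272, 139583862445, 225851433717, 365435296162, 591286729879, 956722026041, 1548008755920, 2504730781961, 4052739537881, 6557470319842, 10610209857723, 17167680177565, 27777890035288, 44945570212853
F(67) = 44945570212853


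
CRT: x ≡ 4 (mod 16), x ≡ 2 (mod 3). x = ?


M = 16*3 = 48
M1 = M/16 = 3, M2 = M/3 = 16
M1^(-1) mod 16 = 11, M2^(-1) mod 3 = 1
x = 4*3*11 + 2*16*1 = 164
164 mod 48 = 20
Check: 20 mod 16 = 4 ✓, 20 mod 3 = 2 ✓

x ≡ 20 (mod 48)


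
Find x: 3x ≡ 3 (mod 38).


GCD(3, 38) = 1, unique solution
a^(-1) mod 38 = 13
x = 13 * 3 mod 38 = 1

x ≡ 1 (mod 38)


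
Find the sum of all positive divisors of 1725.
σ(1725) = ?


Divisors of 1725: 1, 3, 5, 15, 23, 25, 69, 75, 115, 345, 575, 1725
Sum = 1 + 3 + 5 + 15 + 23 + 25 + 69 + 75 + 115 + 345 + 575 + 1725 = 2976

σ(1725) = 2976


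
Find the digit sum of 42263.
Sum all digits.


4 + 2 + 2 + 6 + 3 = 17


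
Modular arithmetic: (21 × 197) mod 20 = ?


21 × 197 = 4137
4137 mod 20 = 17


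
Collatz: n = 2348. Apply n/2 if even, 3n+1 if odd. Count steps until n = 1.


2348 → 1174 → 587 → 1762 → 881 → 2644 → 1322 → 661 → 1984 → 992 → 496 → 248 → 124 → 62 → 31 → 94 → 47 → 142 → 71 → 214 → 107 → 322 → 161 → 484 → 242 → 121 → 364 → 182 → 91 → 274 → 137 → 412 → 206 → 103 → 310 → 155 → 466 → 233 → 700 → 350 → 175 → 526 → 263 → 790 → 395 → 1186 → 593 → 1780 → 890 → 445 → 1336 → 668 → 334 → 167 → 502 → 251 → 754 → 377 → 1132 → 566 → 283 → 850 → 425 → 1276 → 638 → 319 → 958 → 479 → 1438 → 719 → 2158 → 1079 → 3238 → 1619 → 4858 → 2429 → 7288 → 3644 → 1822 → 911 → 2734 → 1367 → 4102 → 2051 → 6154 → 3077 → 9232 → 4616 → 2308 → 1154 → 577 → 1732 → 866 → 433 → 1300 → 650 → 325 → 976 → 488 → 244 → 122 → 61 → 184 → 92 → 46 → 23 → 70 → 35 → 106 → 53 → 160 → 80 → 40 → 20 → 10 → 5 → 16 → 8 → 4 → 2 → 1
Total steps = 120

120 steps


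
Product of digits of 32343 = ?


3 × 2 × 3 × 4 × 3 = 216


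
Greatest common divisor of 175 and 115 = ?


175 = 1 * 115 + 60
115 = 1 * 60 + 55
60 = 1 * 55 + 5
55 = 11 * 5 + 0
GCD = 5


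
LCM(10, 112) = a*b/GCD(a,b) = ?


GCD(10, 112) = 2
LCM = 10*112/2 = 1120/2 = 560

LCM = 560


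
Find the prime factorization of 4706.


4706 / 2 = 2353
2353 / 13 = 181
181 / 181 = 1
4706 = 2 × 13 × 181


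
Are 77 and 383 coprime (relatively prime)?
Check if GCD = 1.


Euclidean algorithm:
383 = 4 * 77 + 75
77 = 1 * 75 + 2
75 = 37 * 2 + 1
2 = 2 * 1 + 0
GCD(77, 383) = 1

Yes, coprime (GCD = 1)


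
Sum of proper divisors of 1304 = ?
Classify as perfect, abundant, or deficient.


Proper divisors: 1, 2, 4, 8, 163, 326, 652
Sum = 1 + 2 + 4 + 8 + 163 + 326 + 652 = 1156
1156 < 1304 → deficient

s(1304) = 1156 (deficient)


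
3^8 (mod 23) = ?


3^1 mod 23 = 3
3^2 mod 23 = 9
3^3 mod 23 = 4
3^4 mod 23 = 12
3^5 mod 23 = 13
3^6 mod 23 = 16
3^7 mod 23 = 2
3^8 mod 23 = 6


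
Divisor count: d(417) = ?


417 = 3^1 × 139^1
d(417) = (1+1) × (1+1) = 4

4 divisors


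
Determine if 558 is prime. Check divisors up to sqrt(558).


558 / 2 = 279 (exact division)
558 is NOT prime.

No, 558 is not prime


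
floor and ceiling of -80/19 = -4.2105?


-80/19 = -4.2105
floor = -5
ceil = -4

floor = -5, ceil = -4


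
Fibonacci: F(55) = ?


Sequence: 1, 1, 2, 3, 5, 8, 13, 21, 34, 55, 89, 144, 233, 377, 610, 987, 1597, 2584, 4181, 6765, 10946, 17711, 28657, 46368, 75025, 121393, 196418, 317811, 514229, 832040, 1346269, 2178309, 3524578, 5702887, 9227465, 14930352, 24157817, 39088169, 63245986, 102334155, 165580141, 267914296, 433494437, 701408733, 1134903170, 1836311903, 2971215073, 4807526976, 7778742049, 12586269025, 20365011074, 32951280099, 53316291173, 86267571272, 139583862445
F(55) = 139583862445


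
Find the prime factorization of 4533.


4533 / 3 = 1511
1511 / 1511 = 1
4533 = 3 × 1511


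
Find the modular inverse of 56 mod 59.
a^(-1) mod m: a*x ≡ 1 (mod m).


Use the extended Euclidean algorithm on (59, 56); each row r = 59*s + 56*t:
r=59, s=1, t=0
r=56, s=0, t=1
q=1: r=3, s=1, t=-1   [59*(1) + 56*(-1) = 3]
q=18: r=2, s=-18, t=19   [59*(-18) + 56*(19) = 2]
q=1: r=1, s=19, t=-20   [59*(19) + 56*(-20) = 1]
q=2: r=0, s=-56, t=59   [59*(-56) + 56*(59) = 0]
GCD = 1 with t = -20, so 56*(-20) ≡ 1 (mod 59)
Inverse = -20 mod 59 = 39
Check: 56 * 39 = 2184 ≡ 1 (mod 59)

56^(-1) ≡ 39 (mod 59)


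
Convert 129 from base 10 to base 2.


129 (base 10) = 129 (decimal)
129 (decimal) = 10000001 (base 2)


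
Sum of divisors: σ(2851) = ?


Divisors of 2851: 1, 2851
Sum = 1 + 2851 = 2852

σ(2851) = 2852


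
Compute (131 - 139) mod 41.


131 - 139 = -8
-8 mod 41 = 33


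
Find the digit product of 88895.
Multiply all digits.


8 × 8 × 8 × 9 × 5 = 23040


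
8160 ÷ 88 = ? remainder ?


8160 = 88 * 92 + 64
Check: 8096 + 64 = 8160

q = 92, r = 64


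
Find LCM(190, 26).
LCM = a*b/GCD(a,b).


GCD(190, 26) = 2
LCM = 190*26/2 = 4940/2 = 2470

LCM = 2470


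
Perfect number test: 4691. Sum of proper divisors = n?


Proper divisors of 4691: 1
Sum = 1 = 1

No, 4691 is not perfect (1 ≠ 4691)


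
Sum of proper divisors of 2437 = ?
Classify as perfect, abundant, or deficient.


Proper divisors: 1
Sum = 1 = 1
1 < 2437 → deficient

s(2437) = 1 (deficient)


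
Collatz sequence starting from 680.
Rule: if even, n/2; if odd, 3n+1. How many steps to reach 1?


680 → 340 → 170 → 85 → 256 → 128 → 64 → 32 → 16 → 8 → 4 → 2 → 1
Total steps = 12

12 steps


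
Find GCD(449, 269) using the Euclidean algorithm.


449 = 1 * 269 + 180
269 = 1 * 180 + 89
180 = 2 * 89 + 2
89 = 44 * 2 + 1
2 = 2 * 1 + 0
GCD = 1


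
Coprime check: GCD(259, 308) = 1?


Euclidean algorithm:
308 = 1 * 259 + 49
259 = 5 * 49 + 14
49 = 3 * 14 + 7
14 = 2 * 7 + 0
GCD(259, 308) = 7

No, not coprime (GCD = 7)


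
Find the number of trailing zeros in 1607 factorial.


floor(1607/5) = 321
floor(1607/25) = 64
floor(1607/125) = 12
floor(1607/625) = 2
Total = 399

399 trailing zeros


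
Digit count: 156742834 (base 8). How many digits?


156742834 in base 8 = 1125732262
Number of digits = 10

10 digits (base 8)


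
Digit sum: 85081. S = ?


8 + 5 + 0 + 8 + 1 = 22


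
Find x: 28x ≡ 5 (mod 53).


GCD(28, 53) = 1, unique solution
a^(-1) mod 53 = 36
x = 36 * 5 mod 53 = 21

x ≡ 21 (mod 53)


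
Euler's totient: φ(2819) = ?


2819 = 2819
Prime factors: 2819
φ(2819) = 2819 × (1-1/2819)
= 2819 × 2818/2819 = 2818

φ(2819) = 2818


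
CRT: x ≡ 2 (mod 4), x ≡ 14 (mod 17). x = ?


M = 4*17 = 68
M1 = M/4 = 17, M2 = M/17 = 4
M1^(-1) mod 4 = 1, M2^(-1) mod 17 = 13
x = 2*17*1 + 14*4*13 = 762
762 mod 68 = 14
Check: 14 mod 4 = 2 ✓, 14 mod 17 = 14 ✓

x ≡ 14 (mod 68)


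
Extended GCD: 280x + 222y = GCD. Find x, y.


Tabular extended Euclidean (each row: r = 280*s + 222*t):
r=280, s=1, t=0
r=222, s=0, t=1
q=1: r=58, s=1, t=-1   [280*(1) + 222*(-1) = 58]
q=3: r=48, s=-3, t=4   [280*(-3) + 222*(4) = 48]
q=1: r=10, s=4, t=-5   [280*(4) + 222*(-5) = 10]
q=4: r=8, s=-19, t=24   [280*(-19) + 222*(24) = 8]
q=1: r=2, s=23, t=-29   [280*(23) + 222*(-29) = 2]
q=4: r=0, s=-111, t=140   [280*(-111) + 222*(140) = 0]
GCD = 2; from the row with r=2: x=23, y=-29
Check: 280*(23) + 222*(-29) = 6440 - 6438 = 2

GCD = 2, x = 23, y = -29


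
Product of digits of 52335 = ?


5 × 2 × 3 × 3 × 5 = 450


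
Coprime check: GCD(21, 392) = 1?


Euclidean algorithm:
392 = 18 * 21 + 14
21 = 1 * 14 + 7
14 = 2 * 7 + 0
GCD(21, 392) = 7

No, not coprime (GCD = 7)


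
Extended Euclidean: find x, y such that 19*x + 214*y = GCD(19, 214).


Tabular extended Euclidean (each row: r = 19*s + 214*t):
r=19, s=1, t=0
r=214, s=0, t=1
q=0: r=19, s=1, t=0   [19*(1) + 214*(0) = 19]
q=11: r=5, s=-11, t=1   [19*(-11) + 214*(1) = 5]
q=3: r=4, s=34, t=-3   [19*(34) + 214*(-3) = 4]
q=1: r=1, s=-45, t=4   [19*(-45) + 214*(4) = 1]
q=4: r=0, s=214, t=-19   [19*(214) + 214*(-19) = 0]
GCD = 1; from the row with r=1: x=-45, y=4
Check: 19*(-45) + 214*(4) = -855 + 856 = 1

GCD = 1, x = -45, y = 4


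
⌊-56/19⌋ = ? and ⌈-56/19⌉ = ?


-56/19 = -2.9474
floor = -3
ceil = -2

floor = -3, ceil = -2


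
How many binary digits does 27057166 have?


27057166 in base 2 = 1100111001101110000001110
Number of digits = 25

25 digits (base 2)


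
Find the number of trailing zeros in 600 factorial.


floor(600/5) = 120
floor(600/25) = 24
floor(600/125) = 4
Total = 148

148 trailing zeros


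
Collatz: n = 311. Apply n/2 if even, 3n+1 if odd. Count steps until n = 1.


311 → 934 → 467 → 1402 → 701 → 2104 → 1052 → 526 → 263 → 790 → 395 → 1186 → 593 → 1780 → 890 → 445 → 1336 → 668 → 334 → 167 → 502 → 251 → 754 → 377 → 1132 → 566 → 283 → 850 → 425 → 1276 → 638 → 319 → 958 → 479 → 1438 → 719 → 2158 → 1079 → 3238 → 1619 → 4858 → 2429 → 7288 → 3644 → 1822 → 911 → 2734 → 1367 → 4102 → 2051 → 6154 → 3077 → 9232 → 4616 → 2308 → 1154 → 577 → 1732 → 866 → 433 → 1300 → 650 → 325 → 976 → 488 → 244 → 122 → 61 → 184 → 92 → 46 → 23 → 70 → 35 → 106 → 53 → 160 → 80 → 40 → 20 → 10 → 5 → 16 → 8 → 4 → 2 → 1
Total steps = 86

86 steps


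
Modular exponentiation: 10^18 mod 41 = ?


10^1 mod 41 = 10
10^2 mod 41 = 18
10^3 mod 41 = 16
10^4 mod 41 = 37
10^5 mod 41 = 1
10^6 mod 41 = 10
10^7 mod 41 = 18
10^8 mod 41 = 16
10^9 mod 41 = 37
10^10 mod 41 = 1
10^11 mod 41 = 10
10^12 mod 41 = 18
10^13 mod 41 = 16
10^14 mod 41 = 37
10^15 mod 41 = 1
10^16 mod 41 = 10
10^17 mod 41 = 18
10^18 mod 41 = 16


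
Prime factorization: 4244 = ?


4244 / 2 = 2122
2122 / 2 = 1061
1061 / 1061 = 1
4244 = 2^2 × 1061


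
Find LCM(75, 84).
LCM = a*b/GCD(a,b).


GCD(75, 84) = 3
LCM = 75*84/3 = 6300/3 = 2100

LCM = 2100


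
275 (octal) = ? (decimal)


275 (base 8) = 189 (decimal)
189 (decimal) = 189 (base 10)


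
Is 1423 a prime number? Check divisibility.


Check divisors up to sqrt(1423) = 37.7227
No divisors found.
1423 is prime.

Yes, 1423 is prime


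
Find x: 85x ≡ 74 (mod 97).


GCD(85, 97) = 1, unique solution
a^(-1) mod 97 = 8
x = 8 * 74 mod 97 = 10

x ≡ 10 (mod 97)


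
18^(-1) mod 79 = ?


Use the extended Euclidean algorithm on (79, 18); each row r = 79*s + 18*t:
r=79, s=1, t=0
r=18, s=0, t=1
q=4: r=7, s=1, t=-4   [79*(1) + 18*(-4) = 7]
q=2: r=4, s=-2, t=9   [79*(-2) + 18*(9) = 4]
q=1: r=3, s=3, t=-13   [79*(3) + 18*(-13) = 3]
q=1: r=1, s=-5, t=22   [79*(-5) + 18*(22) = 1]
q=3: r=0, s=18, t=-79   [79*(18) + 18*(-79) = 0]
GCD = 1 with t = 22, so 18*(22) ≡ 1 (mod 79)
Inverse = 22 mod 79 = 22
Check: 18 * 22 = 396 ≡ 1 (mod 79)

18^(-1) ≡ 22 (mod 79)


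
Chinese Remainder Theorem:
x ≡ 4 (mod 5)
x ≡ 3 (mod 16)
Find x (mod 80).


M = 5*16 = 80
M1 = M/5 = 16, M2 = M/16 = 5
M1^(-1) mod 5 = 1, M2^(-1) mod 16 = 13
x = 4*16*1 + 3*5*13 = 259
259 mod 80 = 19
Check: 19 mod 5 = 4 ✓, 19 mod 16 = 3 ✓

x ≡ 19 (mod 80)


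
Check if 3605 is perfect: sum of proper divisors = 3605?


Proper divisors of 3605: 1, 5, 7, 35, 103, 515, 721
Sum = 1 + 5 + 7 + 35 + 103 + 515 + 721 = 1387

No, 3605 is not perfect (1387 ≠ 3605)


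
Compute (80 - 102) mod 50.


80 - 102 = -22
-22 mod 50 = 28


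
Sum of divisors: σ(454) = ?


Divisors of 454: 1, 2, 227, 454
Sum = 1 + 2 + 227 + 454 = 684

σ(454) = 684


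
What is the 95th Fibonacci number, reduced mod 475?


F(k) mod 475 for k=1..95:
1, 1, 2, 3, 5, 8, 13, 21, 34, 55, 89, 144, 233, 377, 135, 37, 172, 209, 381, 115, 21, 136, 157, 293, 450, 268, 243, 36, 279, 315, 119, 434, 78, 37, 115, 152, 267, 419, 211, 155, 366, 46, 412, 458, 395, 378, 298, 201, 24, 225, 249, 474, 248, 247, 20, 267, 287, 79, 366, 445, 336, 306, 167, 473, 165, 163, 328, 16, 344, 360, 229, 114, 343, 457, 325, 307, 157, 464, 146, 135, 281, 416, 222, 163, 385, 73, 458, 56, 39, 95, 134, 229, 363, 117, 5
F(95) mod 475 = 5


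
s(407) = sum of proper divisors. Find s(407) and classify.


Proper divisors: 1, 11, 37
Sum = 1 + 11 + 37 = 49
49 < 407 → deficient

s(407) = 49 (deficient)


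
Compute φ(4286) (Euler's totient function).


4286 = 2 × 2143
Prime factors: 2, 2143
φ(4286) = 4286 × (1-1/2) × (1-1/2143)
= 4286 × 1/2 × 2142/2143 = 2142

φ(4286) = 2142


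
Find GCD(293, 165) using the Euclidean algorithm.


293 = 1 * 165 + 128
165 = 1 * 128 + 37
128 = 3 * 37 + 17
37 = 2 * 17 + 3
17 = 5 * 3 + 2
3 = 1 * 2 + 1
2 = 2 * 1 + 0
GCD = 1


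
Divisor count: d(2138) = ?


2138 = 2^1 × 1069^1
d(2138) = (1+1) × (1+1) = 4

4 divisors


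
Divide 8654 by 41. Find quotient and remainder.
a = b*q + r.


8654 = 41 * 211 + 3
Check: 8651 + 3 = 8654

q = 211, r = 3


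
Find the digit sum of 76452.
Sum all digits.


7 + 6 + 4 + 5 + 2 = 24


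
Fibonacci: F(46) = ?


Sequence: 1, 1, 2, 3, 5, 8, 13, 21, 34, 55, 89, 144, 233, 377, 610, 987, 1597, 2584, 4181, 6765, 10946, 17711, 28657, 46368, 75025, 121393, 196418, 317811, 514229, 832040, 1346269, 2178309, 3524578, 5702887, 9227465, 14930352, 24157817, 39088169, 63245986, 102334155, 165580141, 267914296, 433494437, 701408733, 1134903170, 1836311903
F(46) = 1836311903


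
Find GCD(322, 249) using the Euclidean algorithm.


322 = 1 * 249 + 73
249 = 3 * 73 + 30
73 = 2 * 30 + 13
30 = 2 * 13 + 4
13 = 3 * 4 + 1
4 = 4 * 1 + 0
GCD = 1


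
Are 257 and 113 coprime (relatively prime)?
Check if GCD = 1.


Euclidean algorithm:
257 = 2 * 113 + 31
113 = 3 * 31 + 20
31 = 1 * 20 + 11
20 = 1 * 11 + 9
11 = 1 * 9 + 2
9 = 4 * 2 + 1
2 = 2 * 1 + 0
GCD(257, 113) = 1

Yes, coprime (GCD = 1)


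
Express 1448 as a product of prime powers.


1448 / 2 = 724
724 / 2 = 362
362 / 2 = 181
181 / 181 = 1
1448 = 2^3 × 181


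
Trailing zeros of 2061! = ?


floor(2061/5) = 412
floor(2061/25) = 82
floor(2061/125) = 16
floor(2061/625) = 3
Total = 513

513 trailing zeros


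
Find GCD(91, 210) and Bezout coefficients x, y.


Tabular extended Euclidean (each row: r = 91*s + 210*t):
r=91, s=1, t=0
r=210, s=0, t=1
q=0: r=91, s=1, t=0   [91*(1) + 210*(0) = 91]
q=2: r=28, s=-2, t=1   [91*(-2) + 210*(1) = 28]
q=3: r=7, s=7, t=-3   [91*(7) + 210*(-3) = 7]
q=4: r=0, s=-30, t=13   [91*(-30) + 210*(13) = 0]
GCD = 7; from the row with r=7: x=7, y=-3
Check: 91*(7) + 210*(-3) = 637 - 630 = 7

GCD = 7, x = 7, y = -3


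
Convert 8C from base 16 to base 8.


8C (base 16) = 140 (decimal)
140 (decimal) = 214 (base 8)


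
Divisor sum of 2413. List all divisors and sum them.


Divisors of 2413: 1, 19, 127, 2413
Sum = 1 + 19 + 127 + 2413 = 2560

σ(2413) = 2560


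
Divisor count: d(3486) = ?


3486 = 2^1 × 3^1 × 7^1 × 83^1
d(3486) = (1+1) × (1+1) × (1+1) × (1+1) = 16

16 divisors


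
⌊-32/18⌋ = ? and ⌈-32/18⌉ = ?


-32/18 = -1.7778
floor = -2
ceil = -1

floor = -2, ceil = -1


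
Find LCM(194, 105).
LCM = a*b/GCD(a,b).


GCD(194, 105) = 1
LCM = 194*105/1 = 20370/1 = 20370

LCM = 20370


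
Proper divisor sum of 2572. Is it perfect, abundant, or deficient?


Proper divisors: 1, 2, 4, 643, 1286
Sum = 1 + 2 + 4 + 643 + 1286 = 1936
1936 < 2572 → deficient

s(2572) = 1936 (deficient)


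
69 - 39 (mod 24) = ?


69 - 39 = 30
30 mod 24 = 6


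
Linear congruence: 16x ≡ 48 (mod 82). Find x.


GCD(16, 82) = 2 divides 48
Divide: 8x ≡ 24 (mod 41)
x ≡ 3 (mod 41)


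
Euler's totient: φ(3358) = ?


3358 = 2 × 23 × 73
Prime factors: 2, 23, 73
φ(3358) = 3358 × (1-1/2) × (1-1/23) × (1-1/73)
= 3358 × 1/2 × 22/23 × 72/73 = 1584

φ(3358) = 1584


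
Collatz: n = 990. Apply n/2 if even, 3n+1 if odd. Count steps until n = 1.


990 → 495 → 1486 → 743 → 2230 → 1115 → 3346 → 1673 → 5020 → 2510 → 1255 → 3766 → 1883 → 5650 → 2825 → 8476 → 4238 → 2119 → 6358 → 3179 → 9538 → 4769 → 14308 → 7154 → 3577 → 10732 → 5366 → 2683 → 8050 → 4025 → 12076 → 6038 → 3019 → 9058 → 4529 → 13588 → 6794 → 3397 → 10192 → 5096 → 2548 → 1274 → 637 → 1912 → 956 → 478 → 239 → 718 → 359 → 1078 → 539 → 1618 → 809 → 2428 → 1214 → 607 → 1822 → 911 → 2734 → 1367 → 4102 → 2051 → 6154 → 3077 → 9232 → 4616 → 2308 → 1154 → 577 → 1732 → 866 → 433 → 1300 → 650 → 325 → 976 → 488 → 244 → 122 → 61 → 184 → 92 → 46 → 23 → 70 → 35 → 106 → 53 → 160 → 80 → 40 → 20 → 10 → 5 → 16 → 8 → 4 → 2 → 1
Total steps = 98

98 steps


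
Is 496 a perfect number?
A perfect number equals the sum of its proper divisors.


Proper divisors of 496: 1, 2, 4, 8, 16, 31, 62, 124, 248
Sum = 1 + 2 + 4 + 8 + 16 + 31 + 62 + 124 + 248 = 496

Yes, 496 is perfect (496 = 496)


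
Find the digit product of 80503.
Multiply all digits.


8 × 0 × 5 × 0 × 3 = 0


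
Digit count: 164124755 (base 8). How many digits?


164124755 in base 8 = 1162054123
Number of digits = 10

10 digits (base 8)


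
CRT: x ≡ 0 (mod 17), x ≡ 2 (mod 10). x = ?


M = 17*10 = 170
M1 = M/17 = 10, M2 = M/10 = 17
M1^(-1) mod 17 = 12, M2^(-1) mod 10 = 3
x = 0*10*12 + 2*17*3 = 102
102 mod 170 = 102
Check: 102 mod 17 = 0 ✓, 102 mod 10 = 2 ✓

x ≡ 102 (mod 170)


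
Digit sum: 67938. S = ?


6 + 7 + 9 + 3 + 8 = 33


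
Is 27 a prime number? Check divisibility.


27 / 3 = 9 (exact division)
27 is NOT prime.

No, 27 is not prime


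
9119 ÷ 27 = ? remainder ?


9119 = 27 * 337 + 20
Check: 9099 + 20 = 9119

q = 337, r = 20


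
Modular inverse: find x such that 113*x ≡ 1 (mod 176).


Use the extended Euclidean algorithm on (176, 113); each row r = 176*s + 113*t:
r=176, s=1, t=0
r=113, s=0, t=1
q=1: r=63, s=1, t=-1   [176*(1) + 113*(-1) = 63]
q=1: r=50, s=-1, t=2   [176*(-1) + 113*(2) = 50]
q=1: r=13, s=2, t=-3   [176*(2) + 113*(-3) = 13]
q=3: r=11, s=-7, t=11   [176*(-7) + 113*(11) = 11]
q=1: r=2, s=9, t=-14   [176*(9) + 113*(-14) = 2]
q=5: r=1, s=-52, t=81   [176*(-52) + 113*(81) = 1]
q=2: r=0, s=113, t=-176   [176*(113) + 113*(-176) = 0]
GCD = 1 with t = 81, so 113*(81) ≡ 1 (mod 176)
Inverse = 81 mod 176 = 81
Check: 113 * 81 = 9153 ≡ 1 (mod 176)

113^(-1) ≡ 81 (mod 176)


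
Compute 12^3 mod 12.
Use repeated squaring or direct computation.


12^1 mod 12 = 0
12^2 mod 12 = 0
12^3 mod 12 = 0


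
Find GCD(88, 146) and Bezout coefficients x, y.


Tabular extended Euclidean (each row: r = 88*s + 146*t):
r=88, s=1, t=0
r=146, s=0, t=1
q=0: r=88, s=1, t=0   [88*(1) + 146*(0) = 88]
q=1: r=58, s=-1, t=1   [88*(-1) + 146*(1) = 58]
q=1: r=30, s=2, t=-1   [88*(2) + 146*(-1) = 30]
q=1: r=28, s=-3, t=2   [88*(-3) + 146*(2) = 28]
q=1: r=2, s=5, t=-3   [88*(5) + 146*(-3) = 2]
q=14: r=0, s=-73, t=44   [88*(-73) + 146*(44) = 0]
GCD = 2; from the row with r=2: x=5, y=-3
Check: 88*(5) + 146*(-3) = 440 - 438 = 2

GCD = 2, x = 5, y = -3


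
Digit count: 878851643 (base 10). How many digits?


878851643 has 9 digits in base 10
floor(log10(878851643)) + 1 = floor(8.9439) + 1 = 9

9 digits (base 10)


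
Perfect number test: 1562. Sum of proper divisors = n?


Proper divisors of 1562: 1, 2, 11, 22, 71, 142, 781
Sum = 1 + 2 + 11 + 22 + 71 + 142 + 781 = 1030

No, 1562 is not perfect (1030 ≠ 1562)


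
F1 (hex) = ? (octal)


F1 (base 16) = 241 (decimal)
241 (decimal) = 361 (base 8)


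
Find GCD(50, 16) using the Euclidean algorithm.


50 = 3 * 16 + 2
16 = 8 * 2 + 0
GCD = 2


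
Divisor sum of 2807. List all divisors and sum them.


Divisors of 2807: 1, 7, 401, 2807
Sum = 1 + 7 + 401 + 2807 = 3216

σ(2807) = 3216


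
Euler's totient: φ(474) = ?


474 = 2 × 3 × 79
Prime factors: 2, 3, 79
φ(474) = 474 × (1-1/2) × (1-1/3) × (1-1/79)
= 474 × 1/2 × 2/3 × 78/79 = 156

φ(474) = 156


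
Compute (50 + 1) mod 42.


50 + 1 = 51
51 mod 42 = 9


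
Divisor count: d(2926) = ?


2926 = 2^1 × 7^1 × 11^1 × 19^1
d(2926) = (1+1) × (1+1) × (1+1) × (1+1) = 16

16 divisors


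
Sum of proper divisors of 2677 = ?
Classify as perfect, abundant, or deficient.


Proper divisors: 1
Sum = 1 = 1
1 < 2677 → deficient

s(2677) = 1 (deficient)


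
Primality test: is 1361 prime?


Check divisors up to sqrt(1361) = 36.8917
No divisors found.
1361 is prime.

Yes, 1361 is prime


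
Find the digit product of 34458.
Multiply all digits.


3 × 4 × 4 × 5 × 8 = 1920


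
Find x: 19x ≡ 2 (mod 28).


GCD(19, 28) = 1, unique solution
a^(-1) mod 28 = 3
x = 3 * 2 mod 28 = 6

x ≡ 6 (mod 28)


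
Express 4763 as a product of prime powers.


4763 / 11 = 433
433 / 433 = 1
4763 = 11 × 433


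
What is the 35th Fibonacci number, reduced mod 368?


F(k) mod 368 for k=1..35:
1, 1, 2, 3, 5, 8, 13, 21, 34, 55, 89, 144, 233, 9, 242, 251, 125, 8, 133, 141, 274, 47, 321, 0, 321, 321, 274, 227, 133, 360, 125, 117, 242, 359, 233
F(35) mod 368 = 233


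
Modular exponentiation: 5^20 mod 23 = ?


5^1 mod 23 = 5
5^2 mod 23 = 2
5^3 mod 23 = 10
5^4 mod 23 = 4
5^5 mod 23 = 20
5^6 mod 23 = 8
5^7 mod 23 = 17
5^8 mod 23 = 16
5^9 mod 23 = 11
5^10 mod 23 = 9
5^11 mod 23 = 22
5^12 mod 23 = 18
5^13 mod 23 = 21
5^14 mod 23 = 13
5^15 mod 23 = 19
5^16 mod 23 = 3
5^17 mod 23 = 15
5^18 mod 23 = 6
5^19 mod 23 = 7
5^20 mod 23 = 12


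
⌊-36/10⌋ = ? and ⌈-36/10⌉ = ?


-36/10 = -3.6000
floor = -4
ceil = -3

floor = -4, ceil = -3


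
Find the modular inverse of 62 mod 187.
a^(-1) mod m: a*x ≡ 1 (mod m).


Use the extended Euclidean algorithm on (187, 62); each row r = 187*s + 62*t:
r=187, s=1, t=0
r=62, s=0, t=1
q=3: r=1, s=1, t=-3   [187*(1) + 62*(-3) = 1]
q=62: r=0, s=-62, t=187   [187*(-62) + 62*(187) = 0]
GCD = 1 with t = -3, so 62*(-3) ≡ 1 (mod 187)
Inverse = -3 mod 187 = 184
Check: 62 * 184 = 11408 ≡ 1 (mod 187)

62^(-1) ≡ 184 (mod 187)


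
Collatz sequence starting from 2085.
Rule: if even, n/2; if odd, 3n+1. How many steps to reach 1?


2085 → 6256 → 3128 → 1564 → 782 → 391 → 1174 → 587 → 1762 → 881 → 2644 → 1322 → 661 → 1984 → 992 → 496 → 248 → 124 → 62 → 31 → 94 → 47 → 142 → 71 → 214 → 107 → 322 → 161 → 484 → 242 → 121 → 364 → 182 → 91 → 274 → 137 → 412 → 206 → 103 → 310 → 155 → 466 → 233 → 700 → 350 → 175 → 526 → 263 → 790 → 395 → 1186 → 593 → 1780 → 890 → 445 → 1336 → 668 → 334 → 167 → 502 → 251 → 754 → 377 → 1132 → 566 → 283 → 850 → 425 → 1276 → 638 → 319 → 958 → 479 → 1438 → 719 → 2158 → 1079 → 3238 → 1619 → 4858 → 2429 → 7288 → 3644 → 1822 → 911 → 2734 → 1367 → 4102 → 2051 → 6154 → 3077 → 9232 → 4616 → 2308 → 1154 → 577 → 1732 → 866 → 433 → 1300 → 650 → 325 → 976 → 488 → 244 → 122 → 61 → 184 → 92 → 46 → 23 → 70 → 35 → 106 → 53 → 160 → 80 → 40 → 20 → 10 → 5 → 16 → 8 → 4 → 2 → 1
Total steps = 125

125 steps


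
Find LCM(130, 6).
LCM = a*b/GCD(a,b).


GCD(130, 6) = 2
LCM = 130*6/2 = 780/2 = 390

LCM = 390


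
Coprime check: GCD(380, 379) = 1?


Euclidean algorithm:
380 = 1 * 379 + 1
379 = 379 * 1 + 0
GCD(380, 379) = 1

Yes, coprime (GCD = 1)


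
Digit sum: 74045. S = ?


7 + 4 + 0 + 4 + 5 = 20


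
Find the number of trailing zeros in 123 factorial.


floor(123/5) = 24
floor(123/25) = 4
Total = 28

28 trailing zeros


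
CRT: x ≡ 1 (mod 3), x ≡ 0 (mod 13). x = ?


M = 3*13 = 39
M1 = M/3 = 13, M2 = M/13 = 3
M1^(-1) mod 3 = 1, M2^(-1) mod 13 = 9
x = 1*13*1 + 0*3*9 = 13
13 mod 39 = 13
Check: 13 mod 3 = 1 ✓, 13 mod 13 = 0 ✓

x ≡ 13 (mod 39)


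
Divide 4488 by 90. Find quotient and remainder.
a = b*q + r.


4488 = 90 * 49 + 78
Check: 4410 + 78 = 4488

q = 49, r = 78


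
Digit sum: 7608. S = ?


7 + 6 + 0 + 8 = 21


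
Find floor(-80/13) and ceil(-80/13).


-80/13 = -6.1538
floor = -7
ceil = -6

floor = -7, ceil = -6


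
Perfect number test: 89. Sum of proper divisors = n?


Proper divisors of 89: 1
Sum = 1 = 1

No, 89 is not perfect (1 ≠ 89)


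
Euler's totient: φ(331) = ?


331 = 331
Prime factors: 331
φ(331) = 331 × (1-1/331)
= 331 × 330/331 = 330

φ(331) = 330


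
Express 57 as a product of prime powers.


57 / 3 = 19
19 / 19 = 1
57 = 3 × 19


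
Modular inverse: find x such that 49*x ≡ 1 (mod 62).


Use the extended Euclidean algorithm on (62, 49); each row r = 62*s + 49*t:
r=62, s=1, t=0
r=49, s=0, t=1
q=1: r=13, s=1, t=-1   [62*(1) + 49*(-1) = 13]
q=3: r=10, s=-3, t=4   [62*(-3) + 49*(4) = 10]
q=1: r=3, s=4, t=-5   [62*(4) + 49*(-5) = 3]
q=3: r=1, s=-15, t=19   [62*(-15) + 49*(19) = 1]
q=3: r=0, s=49, t=-62   [62*(49) + 49*(-62) = 0]
GCD = 1 with t = 19, so 49*(19) ≡ 1 (mod 62)
Inverse = 19 mod 62 = 19
Check: 49 * 19 = 931 ≡ 1 (mod 62)

49^(-1) ≡ 19 (mod 62)


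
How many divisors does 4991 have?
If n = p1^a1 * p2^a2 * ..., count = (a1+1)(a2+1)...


4991 = 7^1 × 23^1 × 31^1
d(4991) = (1+1) × (1+1) × (1+1) = 8

8 divisors


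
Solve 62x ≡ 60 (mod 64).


GCD(62, 64) = 2 divides 60
Divide: 31x ≡ 30 (mod 32)
x ≡ 2 (mod 32)


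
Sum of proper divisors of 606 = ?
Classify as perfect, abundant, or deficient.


Proper divisors: 1, 2, 3, 6, 101, 202, 303
Sum = 1 + 2 + 3 + 6 + 101 + 202 + 303 = 618
618 > 606 → abundant

s(606) = 618 (abundant)


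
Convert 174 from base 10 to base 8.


174 (base 10) = 174 (decimal)
174 (decimal) = 256 (base 8)


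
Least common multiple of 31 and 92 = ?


GCD(31, 92) = 1
LCM = 31*92/1 = 2852/1 = 2852

LCM = 2852


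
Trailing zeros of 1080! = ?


floor(1080/5) = 216
floor(1080/25) = 43
floor(1080/125) = 8
floor(1080/625) = 1
Total = 268

268 trailing zeros


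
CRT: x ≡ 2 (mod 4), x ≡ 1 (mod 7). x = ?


M = 4*7 = 28
M1 = M/4 = 7, M2 = M/7 = 4
M1^(-1) mod 4 = 3, M2^(-1) mod 7 = 2
x = 2*7*3 + 1*4*2 = 50
50 mod 28 = 22
Check: 22 mod 4 = 2 ✓, 22 mod 7 = 1 ✓

x ≡ 22 (mod 28)


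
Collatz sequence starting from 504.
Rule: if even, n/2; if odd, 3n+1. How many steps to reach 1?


504 → 252 → 126 → 63 → 190 → 95 → 286 → 143 → 430 → 215 → 646 → 323 → 970 → 485 → 1456 → 728 → 364 → 182 → 91 → 274 → 137 → 412 → 206 → 103 → 310 → 155 → 466 → 233 → 700 → 350 → 175 → 526 → 263 → 790 → 395 → 1186 → 593 → 1780 → 890 → 445 → 1336 → 668 → 334 → 167 → 502 → 251 → 754 → 377 → 1132 → 566 → 283 → 850 → 425 → 1276 → 638 → 319 → 958 → 479 → 1438 → 719 → 2158 → 1079 → 3238 → 1619 → 4858 → 2429 → 7288 → 3644 → 1822 → 911 → 2734 → 1367 → 4102 → 2051 → 6154 → 3077 → 9232 → 4616 → 2308 → 1154 → 577 → 1732 → 866 → 433 → 1300 → 650 → 325 → 976 → 488 → 244 → 122 → 61 → 184 → 92 → 46 → 23 → 70 → 35 → 106 → 53 → 160 → 80 → 40 → 20 → 10 → 5 → 16 → 8 → 4 → 2 → 1
Total steps = 110

110 steps


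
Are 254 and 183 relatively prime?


Euclidean algorithm:
254 = 1 * 183 + 71
183 = 2 * 71 + 41
71 = 1 * 41 + 30
41 = 1 * 30 + 11
30 = 2 * 11 + 8
11 = 1 * 8 + 3
8 = 2 * 3 + 2
3 = 1 * 2 + 1
2 = 2 * 1 + 0
GCD(254, 183) = 1

Yes, coprime (GCD = 1)


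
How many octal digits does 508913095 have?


508913095 in base 8 = 3625262707
Number of digits = 10

10 digits (base 8)


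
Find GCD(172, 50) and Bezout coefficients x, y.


Tabular extended Euclidean (each row: r = 172*s + 50*t):
r=172, s=1, t=0
r=50, s=0, t=1
q=3: r=22, s=1, t=-3   [172*(1) + 50*(-3) = 22]
q=2: r=6, s=-2, t=7   [172*(-2) + 50*(7) = 6]
q=3: r=4, s=7, t=-24   [172*(7) + 50*(-24) = 4]
q=1: r=2, s=-9, t=31   [172*(-9) + 50*(31) = 2]
q=2: r=0, s=25, t=-86   [172*(25) + 50*(-86) = 0]
GCD = 2; from the row with r=2: x=-9, y=31
Check: 172*(-9) + 50*(31) = -1548 + 1550 = 2

GCD = 2, x = -9, y = 31


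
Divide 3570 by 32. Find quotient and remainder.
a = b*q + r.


3570 = 32 * 111 + 18
Check: 3552 + 18 = 3570

q = 111, r = 18


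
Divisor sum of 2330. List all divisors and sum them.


Divisors of 2330: 1, 2, 5, 10, 233, 466, 1165, 2330
Sum = 1 + 2 + 5 + 10 + 233 + 466 + 1165 + 2330 = 4212

σ(2330) = 4212


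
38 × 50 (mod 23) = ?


38 × 50 = 1900
1900 mod 23 = 14


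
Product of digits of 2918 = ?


2 × 9 × 1 × 8 = 144


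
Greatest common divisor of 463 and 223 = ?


463 = 2 * 223 + 17
223 = 13 * 17 + 2
17 = 8 * 2 + 1
2 = 2 * 1 + 0
GCD = 1


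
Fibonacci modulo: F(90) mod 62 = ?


F(k) mod 62 for k=1..90:
1, 1, 2, 3, 5, 8, 13, 21, 34, 55, 27, 20, 47, 5, 52, 57, 47, 42, 27, 7, 34, 41, 13, 54, 5, 59, 2, 61, 1, 0, 1, 1, 2, 3, 5, 8, 13, 21, 34, 55, 27, 20, 47, 5, 52, 57, 47, 42, 27, 7, 34, 41, 13, 54, 5, 59, 2, 61, 1, 0, 1, 1, 2, 3, 5, 8, 13, 21, 34, 55, 27, 20, 47, 5, 52, 57, 47, 42, 27, 7, 34, 41, 13, 54, 5, 59, 2, 61, 1, 0
F(90) mod 62 = 0


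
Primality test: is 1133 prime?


1133 / 11 = 103 (exact division)
1133 is NOT prime.

No, 1133 is not prime


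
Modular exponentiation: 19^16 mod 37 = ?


19^1 mod 37 = 19
19^2 mod 37 = 28
19^3 mod 37 = 14
19^4 mod 37 = 7
19^5 mod 37 = 22
19^6 mod 37 = 11
19^7 mod 37 = 24
19^8 mod 37 = 12
19^9 mod 37 = 6
19^10 mod 37 = 3
19^11 mod 37 = 20
19^12 mod 37 = 10
19^13 mod 37 = 5
19^14 mod 37 = 21
19^15 mod 37 = 29
19^16 mod 37 = 33


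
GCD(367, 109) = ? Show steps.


367 = 3 * 109 + 40
109 = 2 * 40 + 29
40 = 1 * 29 + 11
29 = 2 * 11 + 7
11 = 1 * 7 + 4
7 = 1 * 4 + 3
4 = 1 * 3 + 1
3 = 3 * 1 + 0
GCD = 1


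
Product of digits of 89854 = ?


8 × 9 × 8 × 5 × 4 = 11520


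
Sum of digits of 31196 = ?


3 + 1 + 1 + 9 + 6 = 20


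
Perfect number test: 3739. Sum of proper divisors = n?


Proper divisors of 3739: 1
Sum = 1 = 1

No, 3739 is not perfect (1 ≠ 3739)


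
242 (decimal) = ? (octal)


242 (base 10) = 242 (decimal)
242 (decimal) = 362 (base 8)


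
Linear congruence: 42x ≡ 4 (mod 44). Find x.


GCD(42, 44) = 2 divides 4
Divide: 21x ≡ 2 (mod 22)
x ≡ 20 (mod 22)


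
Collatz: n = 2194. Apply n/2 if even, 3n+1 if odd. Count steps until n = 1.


2194 → 1097 → 3292 → 1646 → 823 → 2470 → 1235 → 3706 → 1853 → 5560 → 2780 → 1390 → 695 → 2086 → 1043 → 3130 → 1565 → 4696 → 2348 → 1174 → 587 → 1762 → 881 → 2644 → 1322 → 661 → 1984 → 992 → 496 → 248 → 124 → 62 → 31 → 94 → 47 → 142 → 71 → 214 → 107 → 322 → 161 → 484 → 242 → 121 → 364 → 182 → 91 → 274 → 137 → 412 → 206 → 103 → 310 → 155 → 466 → 233 → 700 → 350 → 175 → 526 → 263 → 790 → 395 → 1186 → 593 → 1780 → 890 → 445 → 1336 → 668 → 334 → 167 → 502 → 251 → 754 → 377 → 1132 → 566 → 283 → 850 → 425 → 1276 → 638 → 319 → 958 → 479 → 1438 → 719 → 2158 → 1079 → 3238 → 1619 → 4858 → 2429 → 7288 → 3644 → 1822 → 911 → 2734 → 1367 → 4102 → 2051 → 6154 → 3077 → 9232 → 4616 → 2308 → 1154 → 577 → 1732 → 866 → 433 → 1300 → 650 → 325 → 976 → 488 → 244 → 122 → 61 → 184 → 92 → 46 → 23 → 70 → 35 → 106 → 53 → 160 → 80 → 40 → 20 → 10 → 5 → 16 → 8 → 4 → 2 → 1
Total steps = 138

138 steps


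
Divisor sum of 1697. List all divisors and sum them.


Divisors of 1697: 1, 1697
Sum = 1 + 1697 = 1698

σ(1697) = 1698


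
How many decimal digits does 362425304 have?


362425304 has 9 digits in base 10
floor(log10(362425304)) + 1 = floor(8.5592) + 1 = 9

9 digits (base 10)


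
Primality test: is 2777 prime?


Check divisors up to sqrt(2777) = 52.6972
No divisors found.
2777 is prime.

Yes, 2777 is prime


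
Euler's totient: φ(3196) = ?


3196 = 2^2 × 17 × 47
Prime factors: 2, 17, 47
φ(3196) = 3196 × (1-1/2) × (1-1/17) × (1-1/47)
= 3196 × 1/2 × 16/17 × 46/47 = 1472

φ(3196) = 1472


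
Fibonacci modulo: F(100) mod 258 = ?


F(k) mod 258 for k=1..100:
1, 1, 2, 3, 5, 8, 13, 21, 34, 55, 89, 144, 233, 119, 94, 213, 49, 4, 53, 57, 110, 167, 19, 186, 205, 133, 80, 213, 35, 248, 25, 15, 40, 55, 95, 150, 245, 137, 124, 3, 127, 130, 257, 129, 128, 257, 127, 126, 253, 121, 116, 237, 95, 74, 169, 243, 154, 139, 35, 174, 209, 125, 76, 201, 19, 220, 239, 201, 182, 125, 49, 174, 223, 139, 104, 243, 89, 74, 163, 237, 142, 121, 5, 126, 131, 257, 130, 129, 1, 130, 131, 3, 134, 137, 13, 150, 163, 55, 218, 15
F(100) mod 258 = 15


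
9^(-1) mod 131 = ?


Use the extended Euclidean algorithm on (131, 9); each row r = 131*s + 9*t:
r=131, s=1, t=0
r=9, s=0, t=1
q=14: r=5, s=1, t=-14   [131*(1) + 9*(-14) = 5]
q=1: r=4, s=-1, t=15   [131*(-1) + 9*(15) = 4]
q=1: r=1, s=2, t=-29   [131*(2) + 9*(-29) = 1]
q=4: r=0, s=-9, t=131   [131*(-9) + 9*(131) = 0]
GCD = 1 with t = -29, so 9*(-29) ≡ 1 (mod 131)
Inverse = -29 mod 131 = 102
Check: 9 * 102 = 918 ≡ 1 (mod 131)

9^(-1) ≡ 102 (mod 131)


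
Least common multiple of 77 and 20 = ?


GCD(77, 20) = 1
LCM = 77*20/1 = 1540/1 = 1540

LCM = 1540


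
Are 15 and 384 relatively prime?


Euclidean algorithm:
384 = 25 * 15 + 9
15 = 1 * 9 + 6
9 = 1 * 6 + 3
6 = 2 * 3 + 0
GCD(15, 384) = 3

No, not coprime (GCD = 3)


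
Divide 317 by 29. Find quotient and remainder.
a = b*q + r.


317 = 29 * 10 + 27
Check: 290 + 27 = 317

q = 10, r = 27


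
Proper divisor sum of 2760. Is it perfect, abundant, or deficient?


Proper divisors: 1, 2, 3, 4, 5, 6, 8, 10, 12, 15, 20, 23, 24, 30, 40, 46, 60, 69, 92, 115, 120, 138, 184, 230, 276, 345, 460, 552, 690, 920, 1380
Sum = 1 + 2 + 3 + 4 + 5 + 6 + 8 + 10 + 12 + 15 + 20 + 23 + 24 + 30 + 40 + 46 + 60 + 69 + 92 + 115 + 120 + 138 + 184 + 230 + 276 + 345 + 460 + 552 + 690 + 920 + 1380 = 5880
5880 > 2760 → abundant

s(2760) = 5880 (abundant)


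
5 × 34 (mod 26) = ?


5 × 34 = 170
170 mod 26 = 14


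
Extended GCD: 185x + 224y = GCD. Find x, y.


Tabular extended Euclidean (each row: r = 185*s + 224*t):
r=185, s=1, t=0
r=224, s=0, t=1
q=0: r=185, s=1, t=0   [185*(1) + 224*(0) = 185]
q=1: r=39, s=-1, t=1   [185*(-1) + 224*(1) = 39]
q=4: r=29, s=5, t=-4   [185*(5) + 224*(-4) = 29]
q=1: r=10, s=-6, t=5   [185*(-6) + 224*(5) = 10]
q=2: r=9, s=17, t=-14   [185*(17) + 224*(-14) = 9]
q=1: r=1, s=-23, t=19   [185*(-23) + 224*(19) = 1]
q=9: r=0, s=224, t=-185   [185*(224) + 224*(-185) = 0]
GCD = 1; from the row with r=1: x=-23, y=19
Check: 185*(-23) + 224*(19) = -4255 + 4256 = 1

GCD = 1, x = -23, y = 19
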